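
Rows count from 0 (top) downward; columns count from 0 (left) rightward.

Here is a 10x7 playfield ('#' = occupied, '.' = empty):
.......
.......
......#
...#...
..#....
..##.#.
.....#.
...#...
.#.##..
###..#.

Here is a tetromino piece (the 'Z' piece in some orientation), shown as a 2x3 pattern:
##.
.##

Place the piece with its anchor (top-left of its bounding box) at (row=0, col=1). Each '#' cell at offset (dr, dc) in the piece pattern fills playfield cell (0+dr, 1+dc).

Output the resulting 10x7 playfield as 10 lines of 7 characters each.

Answer: .##....
..##...
......#
...#...
..#....
..##.#.
.....#.
...#...
.#.##..
###..#.

Derivation:
Fill (0+0,1+0) = (0,1)
Fill (0+0,1+1) = (0,2)
Fill (0+1,1+1) = (1,2)
Fill (0+1,1+2) = (1,3)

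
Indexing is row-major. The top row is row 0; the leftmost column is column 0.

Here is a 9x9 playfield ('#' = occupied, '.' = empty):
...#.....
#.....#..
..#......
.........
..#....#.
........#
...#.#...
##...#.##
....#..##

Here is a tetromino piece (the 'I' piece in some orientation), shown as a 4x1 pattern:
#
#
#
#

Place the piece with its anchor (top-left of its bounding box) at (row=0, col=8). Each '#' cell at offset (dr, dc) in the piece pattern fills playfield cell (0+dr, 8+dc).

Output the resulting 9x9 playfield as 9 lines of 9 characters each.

Fill (0+0,8+0) = (0,8)
Fill (0+1,8+0) = (1,8)
Fill (0+2,8+0) = (2,8)
Fill (0+3,8+0) = (3,8)

Answer: ...#....#
#.....#.#
..#.....#
........#
..#....#.
........#
...#.#...
##...#.##
....#..##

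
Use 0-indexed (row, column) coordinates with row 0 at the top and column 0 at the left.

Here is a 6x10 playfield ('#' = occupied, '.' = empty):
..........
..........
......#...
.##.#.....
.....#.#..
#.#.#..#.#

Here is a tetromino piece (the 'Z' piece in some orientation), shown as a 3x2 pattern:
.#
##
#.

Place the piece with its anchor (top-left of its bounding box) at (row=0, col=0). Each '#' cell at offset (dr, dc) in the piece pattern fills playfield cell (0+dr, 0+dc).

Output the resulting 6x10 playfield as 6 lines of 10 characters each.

Answer: .#........
##........
#.....#...
.##.#.....
.....#.#..
#.#.#..#.#

Derivation:
Fill (0+0,0+1) = (0,1)
Fill (0+1,0+0) = (1,0)
Fill (0+1,0+1) = (1,1)
Fill (0+2,0+0) = (2,0)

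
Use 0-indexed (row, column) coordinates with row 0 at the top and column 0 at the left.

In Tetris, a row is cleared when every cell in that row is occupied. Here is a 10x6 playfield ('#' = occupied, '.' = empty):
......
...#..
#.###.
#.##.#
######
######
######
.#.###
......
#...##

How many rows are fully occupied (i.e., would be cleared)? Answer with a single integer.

Check each row:
  row 0: 6 empty cells -> not full
  row 1: 5 empty cells -> not full
  row 2: 2 empty cells -> not full
  row 3: 2 empty cells -> not full
  row 4: 0 empty cells -> FULL (clear)
  row 5: 0 empty cells -> FULL (clear)
  row 6: 0 empty cells -> FULL (clear)
  row 7: 2 empty cells -> not full
  row 8: 6 empty cells -> not full
  row 9: 3 empty cells -> not full
Total rows cleared: 3

Answer: 3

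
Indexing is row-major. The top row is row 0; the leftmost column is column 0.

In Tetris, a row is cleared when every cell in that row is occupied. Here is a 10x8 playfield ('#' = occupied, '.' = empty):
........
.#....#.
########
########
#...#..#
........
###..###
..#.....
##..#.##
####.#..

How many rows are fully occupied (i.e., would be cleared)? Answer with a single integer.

Answer: 2

Derivation:
Check each row:
  row 0: 8 empty cells -> not full
  row 1: 6 empty cells -> not full
  row 2: 0 empty cells -> FULL (clear)
  row 3: 0 empty cells -> FULL (clear)
  row 4: 5 empty cells -> not full
  row 5: 8 empty cells -> not full
  row 6: 2 empty cells -> not full
  row 7: 7 empty cells -> not full
  row 8: 3 empty cells -> not full
  row 9: 3 empty cells -> not full
Total rows cleared: 2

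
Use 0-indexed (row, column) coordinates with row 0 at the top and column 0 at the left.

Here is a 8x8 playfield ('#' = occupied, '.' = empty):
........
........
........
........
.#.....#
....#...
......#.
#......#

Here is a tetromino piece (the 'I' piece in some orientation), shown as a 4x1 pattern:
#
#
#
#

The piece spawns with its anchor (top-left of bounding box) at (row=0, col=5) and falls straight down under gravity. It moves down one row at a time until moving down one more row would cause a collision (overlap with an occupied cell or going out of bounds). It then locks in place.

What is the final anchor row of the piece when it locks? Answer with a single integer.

Answer: 4

Derivation:
Spawn at (row=0, col=5). Try each row:
  row 0: fits
  row 1: fits
  row 2: fits
  row 3: fits
  row 4: fits
  row 5: blocked -> lock at row 4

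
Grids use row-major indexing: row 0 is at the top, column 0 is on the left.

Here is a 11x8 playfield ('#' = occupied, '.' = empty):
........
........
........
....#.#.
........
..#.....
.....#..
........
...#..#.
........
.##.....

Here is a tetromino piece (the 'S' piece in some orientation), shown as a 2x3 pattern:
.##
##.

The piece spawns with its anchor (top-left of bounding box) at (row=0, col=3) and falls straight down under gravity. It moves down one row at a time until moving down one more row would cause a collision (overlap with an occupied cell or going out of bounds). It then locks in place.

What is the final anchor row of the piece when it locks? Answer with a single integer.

Answer: 1

Derivation:
Spawn at (row=0, col=3). Try each row:
  row 0: fits
  row 1: fits
  row 2: blocked -> lock at row 1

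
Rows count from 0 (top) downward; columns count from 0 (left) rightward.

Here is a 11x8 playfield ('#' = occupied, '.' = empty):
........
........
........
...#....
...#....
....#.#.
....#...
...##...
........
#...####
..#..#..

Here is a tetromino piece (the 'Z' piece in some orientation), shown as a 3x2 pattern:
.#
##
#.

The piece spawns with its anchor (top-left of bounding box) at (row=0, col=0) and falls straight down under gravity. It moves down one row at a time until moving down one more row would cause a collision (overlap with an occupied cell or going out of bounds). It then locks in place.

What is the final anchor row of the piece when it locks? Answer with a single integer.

Spawn at (row=0, col=0). Try each row:
  row 0: fits
  row 1: fits
  row 2: fits
  row 3: fits
  row 4: fits
  row 5: fits
  row 6: fits
  row 7: blocked -> lock at row 6

Answer: 6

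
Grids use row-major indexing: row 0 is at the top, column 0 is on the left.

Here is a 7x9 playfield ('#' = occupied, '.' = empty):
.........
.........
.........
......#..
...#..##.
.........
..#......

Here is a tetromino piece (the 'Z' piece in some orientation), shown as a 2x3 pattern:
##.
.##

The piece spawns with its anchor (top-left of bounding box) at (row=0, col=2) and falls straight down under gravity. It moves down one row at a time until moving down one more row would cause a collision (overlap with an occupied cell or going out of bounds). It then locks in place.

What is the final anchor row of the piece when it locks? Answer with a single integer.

Answer: 2

Derivation:
Spawn at (row=0, col=2). Try each row:
  row 0: fits
  row 1: fits
  row 2: fits
  row 3: blocked -> lock at row 2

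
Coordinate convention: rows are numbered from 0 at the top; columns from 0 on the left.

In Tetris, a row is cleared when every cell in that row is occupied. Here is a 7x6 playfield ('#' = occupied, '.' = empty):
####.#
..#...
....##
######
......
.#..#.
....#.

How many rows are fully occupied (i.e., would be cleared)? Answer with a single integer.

Check each row:
  row 0: 1 empty cell -> not full
  row 1: 5 empty cells -> not full
  row 2: 4 empty cells -> not full
  row 3: 0 empty cells -> FULL (clear)
  row 4: 6 empty cells -> not full
  row 5: 4 empty cells -> not full
  row 6: 5 empty cells -> not full
Total rows cleared: 1

Answer: 1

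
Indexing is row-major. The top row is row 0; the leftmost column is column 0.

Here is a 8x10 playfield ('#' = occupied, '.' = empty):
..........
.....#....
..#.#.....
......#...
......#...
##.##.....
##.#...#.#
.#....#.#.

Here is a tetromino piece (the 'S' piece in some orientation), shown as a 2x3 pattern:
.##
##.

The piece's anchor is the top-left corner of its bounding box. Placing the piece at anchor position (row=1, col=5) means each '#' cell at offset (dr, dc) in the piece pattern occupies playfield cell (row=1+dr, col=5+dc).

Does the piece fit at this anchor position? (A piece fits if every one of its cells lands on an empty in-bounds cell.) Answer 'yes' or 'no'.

Check each piece cell at anchor (1, 5):
  offset (0,1) -> (1,6): empty -> OK
  offset (0,2) -> (1,7): empty -> OK
  offset (1,0) -> (2,5): empty -> OK
  offset (1,1) -> (2,6): empty -> OK
All cells valid: yes

Answer: yes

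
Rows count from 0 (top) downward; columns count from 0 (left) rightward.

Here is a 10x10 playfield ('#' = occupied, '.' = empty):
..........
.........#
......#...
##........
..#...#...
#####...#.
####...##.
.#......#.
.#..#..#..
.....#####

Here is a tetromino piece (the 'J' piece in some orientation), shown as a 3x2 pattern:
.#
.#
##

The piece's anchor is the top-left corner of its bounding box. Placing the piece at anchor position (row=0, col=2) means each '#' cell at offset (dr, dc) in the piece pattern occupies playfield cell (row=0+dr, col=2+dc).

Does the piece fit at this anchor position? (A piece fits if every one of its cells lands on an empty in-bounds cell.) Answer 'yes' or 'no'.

Answer: yes

Derivation:
Check each piece cell at anchor (0, 2):
  offset (0,1) -> (0,3): empty -> OK
  offset (1,1) -> (1,3): empty -> OK
  offset (2,0) -> (2,2): empty -> OK
  offset (2,1) -> (2,3): empty -> OK
All cells valid: yes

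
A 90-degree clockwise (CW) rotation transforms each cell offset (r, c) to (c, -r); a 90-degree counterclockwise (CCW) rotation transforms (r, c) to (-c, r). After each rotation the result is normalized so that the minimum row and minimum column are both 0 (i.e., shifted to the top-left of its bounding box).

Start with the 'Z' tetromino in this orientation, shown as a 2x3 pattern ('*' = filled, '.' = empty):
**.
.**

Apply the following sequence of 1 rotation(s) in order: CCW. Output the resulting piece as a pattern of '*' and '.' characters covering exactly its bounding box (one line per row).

Answer: .*
**
*.

Derivation:
Start:
**.
.**
After rotation 1 (CCW):
.*
**
*.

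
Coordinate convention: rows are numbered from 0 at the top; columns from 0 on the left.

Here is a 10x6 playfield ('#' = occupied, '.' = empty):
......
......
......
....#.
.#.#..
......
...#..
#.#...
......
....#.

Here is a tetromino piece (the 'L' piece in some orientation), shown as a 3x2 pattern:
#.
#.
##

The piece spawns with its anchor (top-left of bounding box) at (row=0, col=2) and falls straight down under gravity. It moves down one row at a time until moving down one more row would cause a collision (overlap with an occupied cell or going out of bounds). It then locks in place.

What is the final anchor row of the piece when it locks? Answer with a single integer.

Answer: 1

Derivation:
Spawn at (row=0, col=2). Try each row:
  row 0: fits
  row 1: fits
  row 2: blocked -> lock at row 1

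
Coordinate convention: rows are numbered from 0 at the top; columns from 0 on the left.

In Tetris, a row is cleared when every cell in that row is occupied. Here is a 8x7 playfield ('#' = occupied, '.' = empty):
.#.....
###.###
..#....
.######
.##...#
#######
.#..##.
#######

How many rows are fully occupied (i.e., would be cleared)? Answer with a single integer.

Answer: 2

Derivation:
Check each row:
  row 0: 6 empty cells -> not full
  row 1: 1 empty cell -> not full
  row 2: 6 empty cells -> not full
  row 3: 1 empty cell -> not full
  row 4: 4 empty cells -> not full
  row 5: 0 empty cells -> FULL (clear)
  row 6: 4 empty cells -> not full
  row 7: 0 empty cells -> FULL (clear)
Total rows cleared: 2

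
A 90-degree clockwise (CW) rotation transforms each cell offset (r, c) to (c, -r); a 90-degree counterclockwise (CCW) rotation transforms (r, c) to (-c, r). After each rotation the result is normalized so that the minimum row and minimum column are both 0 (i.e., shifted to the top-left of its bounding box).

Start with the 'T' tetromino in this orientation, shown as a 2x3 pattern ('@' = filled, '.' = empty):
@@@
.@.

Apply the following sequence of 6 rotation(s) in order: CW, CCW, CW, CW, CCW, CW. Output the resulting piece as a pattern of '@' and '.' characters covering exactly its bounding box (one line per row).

Start:
@@@
.@.
After rotation 1 (CW):
.@
@@
.@
After rotation 2 (CCW):
@@@
.@.
After rotation 3 (CW):
.@
@@
.@
After rotation 4 (CW):
.@.
@@@
After rotation 5 (CCW):
.@
@@
.@
After rotation 6 (CW):
.@.
@@@

Answer: .@.
@@@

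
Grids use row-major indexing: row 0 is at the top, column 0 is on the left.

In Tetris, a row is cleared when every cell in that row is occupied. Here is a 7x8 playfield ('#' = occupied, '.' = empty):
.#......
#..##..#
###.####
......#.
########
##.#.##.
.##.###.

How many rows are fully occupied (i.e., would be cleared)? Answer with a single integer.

Answer: 1

Derivation:
Check each row:
  row 0: 7 empty cells -> not full
  row 1: 4 empty cells -> not full
  row 2: 1 empty cell -> not full
  row 3: 7 empty cells -> not full
  row 4: 0 empty cells -> FULL (clear)
  row 5: 3 empty cells -> not full
  row 6: 3 empty cells -> not full
Total rows cleared: 1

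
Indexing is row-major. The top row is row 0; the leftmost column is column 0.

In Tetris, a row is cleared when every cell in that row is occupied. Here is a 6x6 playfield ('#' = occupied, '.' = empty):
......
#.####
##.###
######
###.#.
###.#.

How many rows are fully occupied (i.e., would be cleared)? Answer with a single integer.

Answer: 1

Derivation:
Check each row:
  row 0: 6 empty cells -> not full
  row 1: 1 empty cell -> not full
  row 2: 1 empty cell -> not full
  row 3: 0 empty cells -> FULL (clear)
  row 4: 2 empty cells -> not full
  row 5: 2 empty cells -> not full
Total rows cleared: 1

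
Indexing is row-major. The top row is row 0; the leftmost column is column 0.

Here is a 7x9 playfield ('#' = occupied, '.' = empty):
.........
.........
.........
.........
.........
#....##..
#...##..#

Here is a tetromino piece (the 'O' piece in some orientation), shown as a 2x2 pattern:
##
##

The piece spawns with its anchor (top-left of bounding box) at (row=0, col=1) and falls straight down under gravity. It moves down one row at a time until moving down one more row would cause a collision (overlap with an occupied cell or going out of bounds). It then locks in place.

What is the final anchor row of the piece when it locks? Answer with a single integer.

Answer: 5

Derivation:
Spawn at (row=0, col=1). Try each row:
  row 0: fits
  row 1: fits
  row 2: fits
  row 3: fits
  row 4: fits
  row 5: fits
  row 6: blocked -> lock at row 5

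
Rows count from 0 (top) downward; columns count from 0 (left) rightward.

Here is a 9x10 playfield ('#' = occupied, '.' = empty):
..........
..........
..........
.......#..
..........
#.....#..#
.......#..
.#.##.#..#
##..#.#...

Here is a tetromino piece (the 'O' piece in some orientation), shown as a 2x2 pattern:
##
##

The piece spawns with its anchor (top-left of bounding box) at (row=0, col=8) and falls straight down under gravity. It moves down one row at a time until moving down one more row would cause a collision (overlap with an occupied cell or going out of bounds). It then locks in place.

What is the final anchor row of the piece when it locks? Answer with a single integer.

Answer: 3

Derivation:
Spawn at (row=0, col=8). Try each row:
  row 0: fits
  row 1: fits
  row 2: fits
  row 3: fits
  row 4: blocked -> lock at row 3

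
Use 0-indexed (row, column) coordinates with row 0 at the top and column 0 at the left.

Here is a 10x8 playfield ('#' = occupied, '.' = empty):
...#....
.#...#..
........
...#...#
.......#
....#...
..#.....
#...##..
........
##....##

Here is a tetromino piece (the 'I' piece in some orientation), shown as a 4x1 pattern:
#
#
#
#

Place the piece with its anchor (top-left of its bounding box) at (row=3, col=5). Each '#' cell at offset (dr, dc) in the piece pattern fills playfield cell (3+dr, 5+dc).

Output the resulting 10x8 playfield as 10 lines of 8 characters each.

Fill (3+0,5+0) = (3,5)
Fill (3+1,5+0) = (4,5)
Fill (3+2,5+0) = (5,5)
Fill (3+3,5+0) = (6,5)

Answer: ...#....
.#...#..
........
...#.#.#
.....#.#
....##..
..#..#..
#...##..
........
##....##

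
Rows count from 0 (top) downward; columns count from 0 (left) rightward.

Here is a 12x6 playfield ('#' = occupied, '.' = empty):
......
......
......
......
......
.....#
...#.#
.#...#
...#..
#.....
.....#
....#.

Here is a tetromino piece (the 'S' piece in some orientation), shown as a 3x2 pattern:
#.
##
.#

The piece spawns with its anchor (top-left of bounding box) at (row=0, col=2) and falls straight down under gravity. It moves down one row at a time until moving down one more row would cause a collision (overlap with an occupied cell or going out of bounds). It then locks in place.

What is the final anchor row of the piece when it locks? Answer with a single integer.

Spawn at (row=0, col=2). Try each row:
  row 0: fits
  row 1: fits
  row 2: fits
  row 3: fits
  row 4: blocked -> lock at row 3

Answer: 3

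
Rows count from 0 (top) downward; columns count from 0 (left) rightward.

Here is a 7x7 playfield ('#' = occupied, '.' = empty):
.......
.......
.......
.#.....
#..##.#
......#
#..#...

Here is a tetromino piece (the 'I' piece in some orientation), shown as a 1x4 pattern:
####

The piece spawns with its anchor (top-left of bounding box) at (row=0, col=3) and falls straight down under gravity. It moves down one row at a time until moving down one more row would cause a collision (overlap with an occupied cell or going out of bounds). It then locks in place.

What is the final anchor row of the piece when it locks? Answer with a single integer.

Spawn at (row=0, col=3). Try each row:
  row 0: fits
  row 1: fits
  row 2: fits
  row 3: fits
  row 4: blocked -> lock at row 3

Answer: 3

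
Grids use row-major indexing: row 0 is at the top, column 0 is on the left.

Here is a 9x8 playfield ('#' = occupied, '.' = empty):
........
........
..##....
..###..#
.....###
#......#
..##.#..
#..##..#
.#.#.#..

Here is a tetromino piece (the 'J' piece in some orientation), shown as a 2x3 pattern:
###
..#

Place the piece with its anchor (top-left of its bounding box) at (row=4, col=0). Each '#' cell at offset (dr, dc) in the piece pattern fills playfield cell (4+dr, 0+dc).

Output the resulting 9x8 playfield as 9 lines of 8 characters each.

Fill (4+0,0+0) = (4,0)
Fill (4+0,0+1) = (4,1)
Fill (4+0,0+2) = (4,2)
Fill (4+1,0+2) = (5,2)

Answer: ........
........
..##....
..###..#
###..###
#.#....#
..##.#..
#..##..#
.#.#.#..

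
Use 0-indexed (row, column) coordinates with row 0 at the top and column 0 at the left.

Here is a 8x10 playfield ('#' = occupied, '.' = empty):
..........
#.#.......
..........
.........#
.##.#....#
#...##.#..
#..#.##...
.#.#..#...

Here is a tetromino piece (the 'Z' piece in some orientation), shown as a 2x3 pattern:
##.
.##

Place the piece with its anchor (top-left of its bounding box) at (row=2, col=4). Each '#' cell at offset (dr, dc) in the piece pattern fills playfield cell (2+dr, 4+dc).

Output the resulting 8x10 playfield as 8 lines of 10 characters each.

Fill (2+0,4+0) = (2,4)
Fill (2+0,4+1) = (2,5)
Fill (2+1,4+1) = (3,5)
Fill (2+1,4+2) = (3,6)

Answer: ..........
#.#.......
....##....
.....##..#
.##.#....#
#...##.#..
#..#.##...
.#.#..#...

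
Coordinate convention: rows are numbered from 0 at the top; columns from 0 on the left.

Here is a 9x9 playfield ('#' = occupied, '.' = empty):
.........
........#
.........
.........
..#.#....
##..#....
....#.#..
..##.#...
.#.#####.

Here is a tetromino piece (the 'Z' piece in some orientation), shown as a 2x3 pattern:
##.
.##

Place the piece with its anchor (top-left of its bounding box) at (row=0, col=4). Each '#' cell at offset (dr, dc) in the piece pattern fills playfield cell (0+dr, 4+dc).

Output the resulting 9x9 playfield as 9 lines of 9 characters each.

Fill (0+0,4+0) = (0,4)
Fill (0+0,4+1) = (0,5)
Fill (0+1,4+1) = (1,5)
Fill (0+1,4+2) = (1,6)

Answer: ....##...
.....##.#
.........
.........
..#.#....
##..#....
....#.#..
..##.#...
.#.#####.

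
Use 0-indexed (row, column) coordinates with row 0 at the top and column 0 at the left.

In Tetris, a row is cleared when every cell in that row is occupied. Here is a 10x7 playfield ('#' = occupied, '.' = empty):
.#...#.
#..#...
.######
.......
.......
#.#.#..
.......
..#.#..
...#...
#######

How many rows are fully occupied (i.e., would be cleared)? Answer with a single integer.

Check each row:
  row 0: 5 empty cells -> not full
  row 1: 5 empty cells -> not full
  row 2: 1 empty cell -> not full
  row 3: 7 empty cells -> not full
  row 4: 7 empty cells -> not full
  row 5: 4 empty cells -> not full
  row 6: 7 empty cells -> not full
  row 7: 5 empty cells -> not full
  row 8: 6 empty cells -> not full
  row 9: 0 empty cells -> FULL (clear)
Total rows cleared: 1

Answer: 1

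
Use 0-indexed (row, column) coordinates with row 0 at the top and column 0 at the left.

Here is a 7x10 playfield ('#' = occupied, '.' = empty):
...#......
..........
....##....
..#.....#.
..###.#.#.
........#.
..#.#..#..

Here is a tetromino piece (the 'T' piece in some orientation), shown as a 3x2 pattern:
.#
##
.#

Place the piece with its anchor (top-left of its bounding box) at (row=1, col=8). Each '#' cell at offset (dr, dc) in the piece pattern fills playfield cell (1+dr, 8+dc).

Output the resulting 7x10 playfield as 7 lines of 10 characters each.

Answer: ...#......
.........#
....##..##
..#.....##
..###.#.#.
........#.
..#.#..#..

Derivation:
Fill (1+0,8+1) = (1,9)
Fill (1+1,8+0) = (2,8)
Fill (1+1,8+1) = (2,9)
Fill (1+2,8+1) = (3,9)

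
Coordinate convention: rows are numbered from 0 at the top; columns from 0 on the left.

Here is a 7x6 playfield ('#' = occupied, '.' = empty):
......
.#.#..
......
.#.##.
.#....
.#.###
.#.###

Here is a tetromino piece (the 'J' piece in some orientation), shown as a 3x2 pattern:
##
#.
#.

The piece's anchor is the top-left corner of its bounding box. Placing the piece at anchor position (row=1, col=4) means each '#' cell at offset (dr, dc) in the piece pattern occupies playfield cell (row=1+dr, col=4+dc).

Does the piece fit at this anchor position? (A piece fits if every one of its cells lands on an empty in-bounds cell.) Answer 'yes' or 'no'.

Answer: no

Derivation:
Check each piece cell at anchor (1, 4):
  offset (0,0) -> (1,4): empty -> OK
  offset (0,1) -> (1,5): empty -> OK
  offset (1,0) -> (2,4): empty -> OK
  offset (2,0) -> (3,4): occupied ('#') -> FAIL
All cells valid: no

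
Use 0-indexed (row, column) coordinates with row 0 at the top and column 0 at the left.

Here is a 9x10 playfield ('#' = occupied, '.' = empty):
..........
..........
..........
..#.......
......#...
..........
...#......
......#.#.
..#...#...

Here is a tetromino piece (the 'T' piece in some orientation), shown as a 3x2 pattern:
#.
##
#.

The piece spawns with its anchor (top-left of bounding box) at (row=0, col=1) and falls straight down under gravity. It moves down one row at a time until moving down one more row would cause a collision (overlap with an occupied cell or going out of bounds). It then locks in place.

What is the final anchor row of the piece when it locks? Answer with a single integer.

Spawn at (row=0, col=1). Try each row:
  row 0: fits
  row 1: fits
  row 2: blocked -> lock at row 1

Answer: 1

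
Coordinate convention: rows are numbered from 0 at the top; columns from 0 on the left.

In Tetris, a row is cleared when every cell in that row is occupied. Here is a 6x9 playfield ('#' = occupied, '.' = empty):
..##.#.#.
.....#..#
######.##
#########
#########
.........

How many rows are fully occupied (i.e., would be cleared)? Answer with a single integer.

Answer: 2

Derivation:
Check each row:
  row 0: 5 empty cells -> not full
  row 1: 7 empty cells -> not full
  row 2: 1 empty cell -> not full
  row 3: 0 empty cells -> FULL (clear)
  row 4: 0 empty cells -> FULL (clear)
  row 5: 9 empty cells -> not full
Total rows cleared: 2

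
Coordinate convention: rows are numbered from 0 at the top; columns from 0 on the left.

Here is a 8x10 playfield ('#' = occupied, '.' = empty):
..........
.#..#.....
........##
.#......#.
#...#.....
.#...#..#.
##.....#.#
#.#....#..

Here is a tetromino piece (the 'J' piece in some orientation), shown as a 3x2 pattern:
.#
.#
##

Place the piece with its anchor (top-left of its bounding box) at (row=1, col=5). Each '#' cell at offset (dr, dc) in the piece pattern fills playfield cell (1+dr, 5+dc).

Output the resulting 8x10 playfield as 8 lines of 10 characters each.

Fill (1+0,5+1) = (1,6)
Fill (1+1,5+1) = (2,6)
Fill (1+2,5+0) = (3,5)
Fill (1+2,5+1) = (3,6)

Answer: ..........
.#..#.#...
......#.##
.#...##.#.
#...#.....
.#...#..#.
##.....#.#
#.#....#..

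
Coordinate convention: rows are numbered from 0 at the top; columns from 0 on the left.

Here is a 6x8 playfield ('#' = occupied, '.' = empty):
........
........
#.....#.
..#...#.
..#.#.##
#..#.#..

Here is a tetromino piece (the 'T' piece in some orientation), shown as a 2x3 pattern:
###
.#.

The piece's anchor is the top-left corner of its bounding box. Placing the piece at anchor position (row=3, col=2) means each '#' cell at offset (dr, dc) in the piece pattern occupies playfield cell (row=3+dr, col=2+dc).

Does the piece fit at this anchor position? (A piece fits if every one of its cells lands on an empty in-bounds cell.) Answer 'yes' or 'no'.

Answer: no

Derivation:
Check each piece cell at anchor (3, 2):
  offset (0,0) -> (3,2): occupied ('#') -> FAIL
  offset (0,1) -> (3,3): empty -> OK
  offset (0,2) -> (3,4): empty -> OK
  offset (1,1) -> (4,3): empty -> OK
All cells valid: no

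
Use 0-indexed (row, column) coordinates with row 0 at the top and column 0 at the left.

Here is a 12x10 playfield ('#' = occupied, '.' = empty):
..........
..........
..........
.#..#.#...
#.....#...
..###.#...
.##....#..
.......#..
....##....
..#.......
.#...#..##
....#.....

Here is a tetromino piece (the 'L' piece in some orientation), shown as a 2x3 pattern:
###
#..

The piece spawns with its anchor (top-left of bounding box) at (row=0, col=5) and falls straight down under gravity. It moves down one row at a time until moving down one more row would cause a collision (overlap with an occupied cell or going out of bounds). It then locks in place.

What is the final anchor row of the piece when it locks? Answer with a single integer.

Spawn at (row=0, col=5). Try each row:
  row 0: fits
  row 1: fits
  row 2: fits
  row 3: blocked -> lock at row 2

Answer: 2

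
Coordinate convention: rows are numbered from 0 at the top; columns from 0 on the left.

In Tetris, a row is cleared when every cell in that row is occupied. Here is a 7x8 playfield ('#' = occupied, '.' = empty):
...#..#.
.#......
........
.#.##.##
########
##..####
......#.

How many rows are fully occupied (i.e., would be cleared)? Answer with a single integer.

Answer: 1

Derivation:
Check each row:
  row 0: 6 empty cells -> not full
  row 1: 7 empty cells -> not full
  row 2: 8 empty cells -> not full
  row 3: 3 empty cells -> not full
  row 4: 0 empty cells -> FULL (clear)
  row 5: 2 empty cells -> not full
  row 6: 7 empty cells -> not full
Total rows cleared: 1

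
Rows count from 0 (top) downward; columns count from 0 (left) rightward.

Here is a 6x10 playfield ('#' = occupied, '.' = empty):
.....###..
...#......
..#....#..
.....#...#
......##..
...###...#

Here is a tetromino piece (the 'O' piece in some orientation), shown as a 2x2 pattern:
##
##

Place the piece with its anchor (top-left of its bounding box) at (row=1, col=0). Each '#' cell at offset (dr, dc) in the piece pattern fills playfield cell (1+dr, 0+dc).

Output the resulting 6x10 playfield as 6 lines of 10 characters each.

Answer: .....###..
##.#......
###....#..
.....#...#
......##..
...###...#

Derivation:
Fill (1+0,0+0) = (1,0)
Fill (1+0,0+1) = (1,1)
Fill (1+1,0+0) = (2,0)
Fill (1+1,0+1) = (2,1)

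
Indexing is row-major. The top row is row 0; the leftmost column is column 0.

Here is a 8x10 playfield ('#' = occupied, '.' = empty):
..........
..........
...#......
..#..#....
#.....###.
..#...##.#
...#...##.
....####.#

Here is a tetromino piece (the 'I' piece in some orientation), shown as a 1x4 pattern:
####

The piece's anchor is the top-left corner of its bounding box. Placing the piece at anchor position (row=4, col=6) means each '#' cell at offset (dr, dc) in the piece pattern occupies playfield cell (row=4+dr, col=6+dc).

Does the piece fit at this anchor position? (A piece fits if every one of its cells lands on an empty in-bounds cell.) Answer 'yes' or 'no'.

Check each piece cell at anchor (4, 6):
  offset (0,0) -> (4,6): occupied ('#') -> FAIL
  offset (0,1) -> (4,7): occupied ('#') -> FAIL
  offset (0,2) -> (4,8): occupied ('#') -> FAIL
  offset (0,3) -> (4,9): empty -> OK
All cells valid: no

Answer: no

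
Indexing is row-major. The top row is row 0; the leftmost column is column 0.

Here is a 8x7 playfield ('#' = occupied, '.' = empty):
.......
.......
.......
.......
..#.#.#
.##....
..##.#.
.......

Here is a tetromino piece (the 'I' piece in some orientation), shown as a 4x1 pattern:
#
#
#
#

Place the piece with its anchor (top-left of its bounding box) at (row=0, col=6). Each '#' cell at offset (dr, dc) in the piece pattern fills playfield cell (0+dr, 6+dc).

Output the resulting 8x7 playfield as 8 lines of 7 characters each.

Fill (0+0,6+0) = (0,6)
Fill (0+1,6+0) = (1,6)
Fill (0+2,6+0) = (2,6)
Fill (0+3,6+0) = (3,6)

Answer: ......#
......#
......#
......#
..#.#.#
.##....
..##.#.
.......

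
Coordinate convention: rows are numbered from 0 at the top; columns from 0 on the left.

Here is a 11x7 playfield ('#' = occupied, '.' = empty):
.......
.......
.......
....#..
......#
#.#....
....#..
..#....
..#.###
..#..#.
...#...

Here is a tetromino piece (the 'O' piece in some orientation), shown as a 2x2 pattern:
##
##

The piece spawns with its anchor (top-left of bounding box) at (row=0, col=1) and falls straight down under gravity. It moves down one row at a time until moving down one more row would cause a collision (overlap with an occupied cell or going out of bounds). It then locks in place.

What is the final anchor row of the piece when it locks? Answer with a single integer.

Answer: 3

Derivation:
Spawn at (row=0, col=1). Try each row:
  row 0: fits
  row 1: fits
  row 2: fits
  row 3: fits
  row 4: blocked -> lock at row 3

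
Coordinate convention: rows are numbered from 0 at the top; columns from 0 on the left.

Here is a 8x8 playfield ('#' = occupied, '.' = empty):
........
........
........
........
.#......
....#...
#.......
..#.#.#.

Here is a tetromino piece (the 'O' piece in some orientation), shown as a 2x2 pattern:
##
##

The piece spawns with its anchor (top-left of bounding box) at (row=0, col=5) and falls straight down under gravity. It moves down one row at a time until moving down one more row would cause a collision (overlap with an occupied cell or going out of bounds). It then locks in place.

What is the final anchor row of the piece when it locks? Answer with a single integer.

Answer: 5

Derivation:
Spawn at (row=0, col=5). Try each row:
  row 0: fits
  row 1: fits
  row 2: fits
  row 3: fits
  row 4: fits
  row 5: fits
  row 6: blocked -> lock at row 5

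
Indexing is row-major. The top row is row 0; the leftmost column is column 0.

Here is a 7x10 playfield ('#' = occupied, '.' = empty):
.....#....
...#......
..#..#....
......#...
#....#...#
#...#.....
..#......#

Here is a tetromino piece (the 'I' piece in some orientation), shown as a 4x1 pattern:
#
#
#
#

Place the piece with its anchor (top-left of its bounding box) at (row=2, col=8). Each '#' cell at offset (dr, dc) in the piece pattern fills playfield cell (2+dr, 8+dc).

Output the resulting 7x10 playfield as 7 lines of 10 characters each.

Fill (2+0,8+0) = (2,8)
Fill (2+1,8+0) = (3,8)
Fill (2+2,8+0) = (4,8)
Fill (2+3,8+0) = (5,8)

Answer: .....#....
...#......
..#..#..#.
......#.#.
#....#..##
#...#...#.
..#......#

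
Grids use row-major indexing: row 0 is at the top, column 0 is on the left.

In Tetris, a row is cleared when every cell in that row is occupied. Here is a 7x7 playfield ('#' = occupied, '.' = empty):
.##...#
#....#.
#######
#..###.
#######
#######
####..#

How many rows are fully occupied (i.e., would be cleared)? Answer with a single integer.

Answer: 3

Derivation:
Check each row:
  row 0: 4 empty cells -> not full
  row 1: 5 empty cells -> not full
  row 2: 0 empty cells -> FULL (clear)
  row 3: 3 empty cells -> not full
  row 4: 0 empty cells -> FULL (clear)
  row 5: 0 empty cells -> FULL (clear)
  row 6: 2 empty cells -> not full
Total rows cleared: 3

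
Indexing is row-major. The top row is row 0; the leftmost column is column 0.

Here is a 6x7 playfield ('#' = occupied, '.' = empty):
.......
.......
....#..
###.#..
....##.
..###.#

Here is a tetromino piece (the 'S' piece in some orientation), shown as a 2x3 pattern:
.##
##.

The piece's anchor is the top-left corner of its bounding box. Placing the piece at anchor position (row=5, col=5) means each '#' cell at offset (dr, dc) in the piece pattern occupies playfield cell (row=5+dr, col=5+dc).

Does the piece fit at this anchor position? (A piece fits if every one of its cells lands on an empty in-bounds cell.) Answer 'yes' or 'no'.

Answer: no

Derivation:
Check each piece cell at anchor (5, 5):
  offset (0,1) -> (5,6): occupied ('#') -> FAIL
  offset (0,2) -> (5,7): out of bounds -> FAIL
  offset (1,0) -> (6,5): out of bounds -> FAIL
  offset (1,1) -> (6,6): out of bounds -> FAIL
All cells valid: no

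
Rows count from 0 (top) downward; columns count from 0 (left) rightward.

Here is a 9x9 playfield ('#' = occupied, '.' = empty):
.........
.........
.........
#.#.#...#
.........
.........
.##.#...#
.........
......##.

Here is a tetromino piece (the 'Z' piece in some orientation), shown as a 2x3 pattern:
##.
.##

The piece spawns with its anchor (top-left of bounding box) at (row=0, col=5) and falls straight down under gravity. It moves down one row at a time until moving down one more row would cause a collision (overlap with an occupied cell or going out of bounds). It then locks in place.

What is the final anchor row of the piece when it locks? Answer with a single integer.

Spawn at (row=0, col=5). Try each row:
  row 0: fits
  row 1: fits
  row 2: fits
  row 3: fits
  row 4: fits
  row 5: fits
  row 6: fits
  row 7: blocked -> lock at row 6

Answer: 6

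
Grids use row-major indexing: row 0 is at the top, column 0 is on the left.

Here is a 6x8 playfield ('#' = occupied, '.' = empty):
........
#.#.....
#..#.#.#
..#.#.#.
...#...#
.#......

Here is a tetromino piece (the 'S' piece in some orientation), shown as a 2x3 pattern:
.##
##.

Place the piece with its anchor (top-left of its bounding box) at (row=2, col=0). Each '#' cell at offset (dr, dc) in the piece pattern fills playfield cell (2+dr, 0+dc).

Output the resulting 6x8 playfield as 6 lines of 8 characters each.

Answer: ........
#.#.....
####.#.#
###.#.#.
...#...#
.#......

Derivation:
Fill (2+0,0+1) = (2,1)
Fill (2+0,0+2) = (2,2)
Fill (2+1,0+0) = (3,0)
Fill (2+1,0+1) = (3,1)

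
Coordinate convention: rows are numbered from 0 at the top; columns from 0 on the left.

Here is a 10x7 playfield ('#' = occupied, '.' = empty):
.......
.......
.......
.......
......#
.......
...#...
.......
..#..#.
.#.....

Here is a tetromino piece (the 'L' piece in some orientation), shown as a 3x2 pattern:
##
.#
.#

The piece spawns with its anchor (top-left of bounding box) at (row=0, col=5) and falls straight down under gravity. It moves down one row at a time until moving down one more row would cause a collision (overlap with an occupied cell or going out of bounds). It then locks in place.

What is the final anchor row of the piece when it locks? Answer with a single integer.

Spawn at (row=0, col=5). Try each row:
  row 0: fits
  row 1: fits
  row 2: blocked -> lock at row 1

Answer: 1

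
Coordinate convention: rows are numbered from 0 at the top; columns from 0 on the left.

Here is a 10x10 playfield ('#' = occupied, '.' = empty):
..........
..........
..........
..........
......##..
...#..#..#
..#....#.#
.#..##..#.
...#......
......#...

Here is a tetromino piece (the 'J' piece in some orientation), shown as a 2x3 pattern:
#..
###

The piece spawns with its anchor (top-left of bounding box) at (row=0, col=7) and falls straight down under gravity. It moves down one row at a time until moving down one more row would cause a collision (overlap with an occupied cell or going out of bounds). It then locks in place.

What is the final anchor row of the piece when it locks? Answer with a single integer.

Answer: 2

Derivation:
Spawn at (row=0, col=7). Try each row:
  row 0: fits
  row 1: fits
  row 2: fits
  row 3: blocked -> lock at row 2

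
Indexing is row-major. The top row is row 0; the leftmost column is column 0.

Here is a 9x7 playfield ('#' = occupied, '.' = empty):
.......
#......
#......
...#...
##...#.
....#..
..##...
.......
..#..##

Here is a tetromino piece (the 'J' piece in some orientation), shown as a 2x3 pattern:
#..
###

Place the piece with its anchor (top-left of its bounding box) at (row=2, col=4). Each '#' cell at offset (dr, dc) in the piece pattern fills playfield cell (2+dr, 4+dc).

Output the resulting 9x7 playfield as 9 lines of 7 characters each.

Answer: .......
#......
#...#..
...####
##...#.
....#..
..##...
.......
..#..##

Derivation:
Fill (2+0,4+0) = (2,4)
Fill (2+1,4+0) = (3,4)
Fill (2+1,4+1) = (3,5)
Fill (2+1,4+2) = (3,6)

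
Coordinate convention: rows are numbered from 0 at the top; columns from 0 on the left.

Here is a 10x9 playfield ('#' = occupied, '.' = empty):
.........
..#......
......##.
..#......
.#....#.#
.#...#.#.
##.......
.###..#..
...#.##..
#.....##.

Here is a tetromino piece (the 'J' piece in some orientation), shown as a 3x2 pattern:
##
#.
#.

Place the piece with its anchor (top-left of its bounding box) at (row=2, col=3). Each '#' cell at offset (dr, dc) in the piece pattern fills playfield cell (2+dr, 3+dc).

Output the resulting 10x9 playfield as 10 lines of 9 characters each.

Answer: .........
..#......
...##.##.
..##.....
.#.#..#.#
.#...#.#.
##.......
.###..#..
...#.##..
#.....##.

Derivation:
Fill (2+0,3+0) = (2,3)
Fill (2+0,3+1) = (2,4)
Fill (2+1,3+0) = (3,3)
Fill (2+2,3+0) = (4,3)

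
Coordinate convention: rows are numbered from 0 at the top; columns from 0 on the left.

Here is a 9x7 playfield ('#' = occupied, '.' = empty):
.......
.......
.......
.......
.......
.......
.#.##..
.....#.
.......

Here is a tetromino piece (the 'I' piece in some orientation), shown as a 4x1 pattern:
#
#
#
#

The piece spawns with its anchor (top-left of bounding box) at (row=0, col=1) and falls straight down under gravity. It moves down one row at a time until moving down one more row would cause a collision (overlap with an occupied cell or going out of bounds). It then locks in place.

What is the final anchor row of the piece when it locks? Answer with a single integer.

Answer: 2

Derivation:
Spawn at (row=0, col=1). Try each row:
  row 0: fits
  row 1: fits
  row 2: fits
  row 3: blocked -> lock at row 2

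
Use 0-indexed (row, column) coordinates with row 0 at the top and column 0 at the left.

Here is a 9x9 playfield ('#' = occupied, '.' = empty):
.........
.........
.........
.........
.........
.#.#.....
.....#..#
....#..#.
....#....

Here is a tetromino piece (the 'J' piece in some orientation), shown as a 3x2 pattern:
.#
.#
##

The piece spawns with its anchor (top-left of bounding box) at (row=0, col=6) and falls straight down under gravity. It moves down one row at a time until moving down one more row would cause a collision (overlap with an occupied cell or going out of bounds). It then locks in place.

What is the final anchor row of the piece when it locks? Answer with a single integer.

Spawn at (row=0, col=6). Try each row:
  row 0: fits
  row 1: fits
  row 2: fits
  row 3: fits
  row 4: fits
  row 5: blocked -> lock at row 4

Answer: 4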